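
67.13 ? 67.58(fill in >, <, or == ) <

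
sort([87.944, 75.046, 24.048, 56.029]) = [24.048, 56.029, 75.046, 87.944]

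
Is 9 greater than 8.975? Yes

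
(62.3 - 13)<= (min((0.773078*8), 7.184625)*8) True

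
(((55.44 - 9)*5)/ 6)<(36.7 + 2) False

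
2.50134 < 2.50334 True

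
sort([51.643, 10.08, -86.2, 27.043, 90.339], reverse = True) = [90.339, 51.643, 27.043, 10.08, -86.2]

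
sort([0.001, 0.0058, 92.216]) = [0.001, 0.0058, 92.216]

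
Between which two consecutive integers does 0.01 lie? 0 and 1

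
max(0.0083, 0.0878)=0.0878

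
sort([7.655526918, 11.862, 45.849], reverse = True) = [45.849, 11.862, 7.655526918]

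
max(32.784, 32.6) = 32.784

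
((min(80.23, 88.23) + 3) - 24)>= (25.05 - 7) True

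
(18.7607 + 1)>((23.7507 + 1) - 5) True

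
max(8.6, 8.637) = 8.637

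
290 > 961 False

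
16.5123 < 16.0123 False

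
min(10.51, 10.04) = 10.04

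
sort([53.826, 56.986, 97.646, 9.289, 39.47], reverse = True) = [97.646, 56.986, 53.826, 39.47, 9.289]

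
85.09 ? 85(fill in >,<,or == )>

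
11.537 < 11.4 False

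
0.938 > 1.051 False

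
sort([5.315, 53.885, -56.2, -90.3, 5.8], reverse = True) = [53.885, 5.8, 5.315, -56.2, -90.3]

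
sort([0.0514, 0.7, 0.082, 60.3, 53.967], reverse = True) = [60.3, 53.967, 0.7, 0.082, 0.0514]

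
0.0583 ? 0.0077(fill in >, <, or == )>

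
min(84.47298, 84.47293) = 84.47293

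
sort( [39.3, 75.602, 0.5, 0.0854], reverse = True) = [75.602, 39.3, 0.5, 0.0854]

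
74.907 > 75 False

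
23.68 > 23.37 True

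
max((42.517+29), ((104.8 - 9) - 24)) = 71.8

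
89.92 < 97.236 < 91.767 False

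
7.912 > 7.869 True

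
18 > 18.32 False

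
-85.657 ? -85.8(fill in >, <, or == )>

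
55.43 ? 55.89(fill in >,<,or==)<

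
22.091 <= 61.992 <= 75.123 True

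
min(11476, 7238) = 7238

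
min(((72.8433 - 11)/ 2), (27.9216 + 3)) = 30.9216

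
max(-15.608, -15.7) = -15.608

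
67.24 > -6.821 True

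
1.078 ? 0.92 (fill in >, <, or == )>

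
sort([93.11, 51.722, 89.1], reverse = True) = [93.11, 89.1, 51.722]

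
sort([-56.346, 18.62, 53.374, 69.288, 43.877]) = [-56.346, 18.62, 43.877, 53.374, 69.288]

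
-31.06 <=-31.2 False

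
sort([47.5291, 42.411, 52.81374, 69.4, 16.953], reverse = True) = [69.4, 52.81374, 47.5291, 42.411, 16.953]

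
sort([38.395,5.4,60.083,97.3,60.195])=[5.4,38.395,60.083,60.195,97.3]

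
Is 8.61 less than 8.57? No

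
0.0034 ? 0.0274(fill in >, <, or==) <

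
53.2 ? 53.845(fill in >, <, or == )<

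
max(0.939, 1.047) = 1.047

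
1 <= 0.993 False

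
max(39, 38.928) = 39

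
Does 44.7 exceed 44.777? No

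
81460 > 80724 True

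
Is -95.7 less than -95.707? No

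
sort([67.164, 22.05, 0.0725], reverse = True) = [67.164, 22.05, 0.0725]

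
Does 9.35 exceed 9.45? No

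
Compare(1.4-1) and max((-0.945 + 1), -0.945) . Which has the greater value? (1.4-1)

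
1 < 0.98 False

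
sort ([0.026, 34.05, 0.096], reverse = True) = [34.05, 0.096, 0.026]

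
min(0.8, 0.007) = 0.007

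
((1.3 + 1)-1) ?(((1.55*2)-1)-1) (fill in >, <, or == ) >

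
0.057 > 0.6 False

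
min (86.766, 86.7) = 86.7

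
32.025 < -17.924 False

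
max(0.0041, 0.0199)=0.0199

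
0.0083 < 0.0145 True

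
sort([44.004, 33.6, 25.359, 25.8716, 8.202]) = [8.202, 25.359, 25.8716, 33.6, 44.004]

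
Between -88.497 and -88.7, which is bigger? -88.497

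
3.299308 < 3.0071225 False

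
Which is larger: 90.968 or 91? 91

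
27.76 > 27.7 True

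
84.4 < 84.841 True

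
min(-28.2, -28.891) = -28.891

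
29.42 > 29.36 True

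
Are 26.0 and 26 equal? Yes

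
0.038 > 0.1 False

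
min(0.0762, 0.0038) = 0.0038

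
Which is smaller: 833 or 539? 539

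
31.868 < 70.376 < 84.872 True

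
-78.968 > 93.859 False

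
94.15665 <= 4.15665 False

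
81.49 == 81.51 False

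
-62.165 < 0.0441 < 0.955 True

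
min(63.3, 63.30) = 63.3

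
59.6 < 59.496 False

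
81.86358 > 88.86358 False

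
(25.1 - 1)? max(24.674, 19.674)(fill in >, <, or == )<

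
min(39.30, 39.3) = 39.30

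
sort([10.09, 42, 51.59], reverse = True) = [51.59, 42, 10.09]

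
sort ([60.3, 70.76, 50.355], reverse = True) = [70.76, 60.3, 50.355]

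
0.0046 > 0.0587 False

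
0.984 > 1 False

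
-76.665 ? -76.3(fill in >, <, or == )<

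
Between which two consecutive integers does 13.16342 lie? 13 and 14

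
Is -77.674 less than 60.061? Yes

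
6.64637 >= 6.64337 True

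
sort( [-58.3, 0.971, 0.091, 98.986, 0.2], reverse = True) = [98.986, 0.971, 0.2, 0.091, -58.3]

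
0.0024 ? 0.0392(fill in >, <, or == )<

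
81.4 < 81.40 False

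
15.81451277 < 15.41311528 False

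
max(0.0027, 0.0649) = 0.0649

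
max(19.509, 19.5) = 19.509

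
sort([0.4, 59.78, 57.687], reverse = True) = [59.78, 57.687, 0.4]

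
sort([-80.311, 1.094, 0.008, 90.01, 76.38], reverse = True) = [90.01, 76.38, 1.094, 0.008, -80.311]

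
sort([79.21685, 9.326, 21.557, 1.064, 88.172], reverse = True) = [88.172, 79.21685, 21.557, 9.326, 1.064]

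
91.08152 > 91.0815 True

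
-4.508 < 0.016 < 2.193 True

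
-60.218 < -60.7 False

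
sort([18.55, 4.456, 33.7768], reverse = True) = [33.7768, 18.55, 4.456]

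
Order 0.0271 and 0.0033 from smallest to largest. 0.0033, 0.0271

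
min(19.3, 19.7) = 19.3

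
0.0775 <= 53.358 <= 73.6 True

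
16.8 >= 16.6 True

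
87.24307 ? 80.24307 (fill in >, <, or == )>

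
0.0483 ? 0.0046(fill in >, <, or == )>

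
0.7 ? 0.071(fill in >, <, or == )>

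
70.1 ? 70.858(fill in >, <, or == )<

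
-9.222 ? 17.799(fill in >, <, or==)<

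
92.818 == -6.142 False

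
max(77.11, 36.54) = 77.11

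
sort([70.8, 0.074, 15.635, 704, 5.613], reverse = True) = [704, 70.8, 15.635, 5.613, 0.074]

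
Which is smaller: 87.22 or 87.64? 87.22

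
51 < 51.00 False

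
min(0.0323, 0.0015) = 0.0015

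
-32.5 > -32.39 False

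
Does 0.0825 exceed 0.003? Yes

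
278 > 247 True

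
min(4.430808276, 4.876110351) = 4.430808276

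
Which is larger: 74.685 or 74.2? 74.685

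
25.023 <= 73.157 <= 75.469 True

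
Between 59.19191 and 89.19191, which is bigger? 89.19191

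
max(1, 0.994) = 1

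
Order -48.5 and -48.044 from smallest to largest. -48.5, -48.044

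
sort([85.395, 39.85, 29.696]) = [29.696, 39.85, 85.395]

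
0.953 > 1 False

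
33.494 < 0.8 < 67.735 False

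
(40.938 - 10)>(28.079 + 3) False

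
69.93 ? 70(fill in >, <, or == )<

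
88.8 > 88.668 True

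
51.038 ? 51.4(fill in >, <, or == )<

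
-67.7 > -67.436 False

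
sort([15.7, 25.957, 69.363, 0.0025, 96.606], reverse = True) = [96.606, 69.363, 25.957, 15.7, 0.0025]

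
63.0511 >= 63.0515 False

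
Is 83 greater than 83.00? No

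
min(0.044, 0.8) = 0.044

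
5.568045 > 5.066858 True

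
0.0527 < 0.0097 False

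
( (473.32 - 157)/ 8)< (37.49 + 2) False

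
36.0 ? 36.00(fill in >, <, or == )==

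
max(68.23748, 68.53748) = 68.53748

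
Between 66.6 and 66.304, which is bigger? 66.6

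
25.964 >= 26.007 False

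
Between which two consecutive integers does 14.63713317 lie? 14 and 15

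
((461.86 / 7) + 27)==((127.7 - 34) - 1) False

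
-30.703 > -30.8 True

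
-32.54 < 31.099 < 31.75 True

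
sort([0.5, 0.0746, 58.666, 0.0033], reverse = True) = [58.666, 0.5, 0.0746, 0.0033]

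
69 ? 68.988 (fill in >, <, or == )>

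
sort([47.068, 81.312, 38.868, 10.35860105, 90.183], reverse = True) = [90.183, 81.312, 47.068, 38.868, 10.35860105]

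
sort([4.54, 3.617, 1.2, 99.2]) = [1.2, 3.617, 4.54, 99.2]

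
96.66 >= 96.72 False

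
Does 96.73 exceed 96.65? Yes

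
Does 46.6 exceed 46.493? Yes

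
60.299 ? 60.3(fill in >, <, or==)<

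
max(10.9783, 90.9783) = 90.9783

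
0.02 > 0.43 False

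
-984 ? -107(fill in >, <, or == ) <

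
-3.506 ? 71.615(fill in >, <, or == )<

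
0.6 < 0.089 False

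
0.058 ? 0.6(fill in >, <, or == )<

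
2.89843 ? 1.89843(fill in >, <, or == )>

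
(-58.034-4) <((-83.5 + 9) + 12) False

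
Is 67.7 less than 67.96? Yes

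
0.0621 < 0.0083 False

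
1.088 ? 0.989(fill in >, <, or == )>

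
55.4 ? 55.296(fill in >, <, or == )>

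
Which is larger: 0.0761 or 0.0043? 0.0761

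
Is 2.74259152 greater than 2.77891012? No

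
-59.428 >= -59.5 True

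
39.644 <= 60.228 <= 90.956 True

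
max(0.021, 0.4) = 0.4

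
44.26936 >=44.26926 True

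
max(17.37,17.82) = 17.82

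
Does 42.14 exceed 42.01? Yes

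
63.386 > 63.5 False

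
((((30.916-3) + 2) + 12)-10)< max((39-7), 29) True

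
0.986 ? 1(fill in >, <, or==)<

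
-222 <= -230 False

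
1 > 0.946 True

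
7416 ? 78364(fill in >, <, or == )<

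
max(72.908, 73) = 73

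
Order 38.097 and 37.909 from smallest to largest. 37.909,38.097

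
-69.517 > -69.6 True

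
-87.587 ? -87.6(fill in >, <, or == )>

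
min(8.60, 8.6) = 8.60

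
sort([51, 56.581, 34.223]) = [34.223, 51, 56.581]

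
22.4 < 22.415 True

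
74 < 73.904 False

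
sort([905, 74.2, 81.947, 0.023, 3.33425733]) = [0.023, 3.33425733, 74.2, 81.947, 905]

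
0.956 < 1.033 True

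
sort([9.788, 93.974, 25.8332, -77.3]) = [-77.3, 9.788, 25.8332, 93.974]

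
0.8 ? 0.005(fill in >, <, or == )>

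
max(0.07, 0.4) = 0.4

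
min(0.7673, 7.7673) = 0.7673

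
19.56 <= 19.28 False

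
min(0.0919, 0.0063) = 0.0063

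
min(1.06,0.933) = 0.933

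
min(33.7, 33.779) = 33.7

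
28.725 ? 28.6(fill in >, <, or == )>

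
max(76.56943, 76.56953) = 76.56953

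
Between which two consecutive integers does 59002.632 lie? 59002 and 59003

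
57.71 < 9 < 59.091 False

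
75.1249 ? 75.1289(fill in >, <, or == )<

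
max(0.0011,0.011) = 0.011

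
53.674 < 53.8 True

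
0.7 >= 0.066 True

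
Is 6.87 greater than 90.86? No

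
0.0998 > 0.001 True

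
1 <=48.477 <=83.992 True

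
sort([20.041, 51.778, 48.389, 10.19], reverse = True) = [51.778, 48.389, 20.041, 10.19]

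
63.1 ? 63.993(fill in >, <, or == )<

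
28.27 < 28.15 False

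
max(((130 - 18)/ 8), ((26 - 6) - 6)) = 14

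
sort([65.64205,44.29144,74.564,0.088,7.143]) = [0.088,7.143,44.29144,65.64205,74.564]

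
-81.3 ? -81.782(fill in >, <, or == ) >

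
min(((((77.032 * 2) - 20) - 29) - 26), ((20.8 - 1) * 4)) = 79.064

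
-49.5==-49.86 False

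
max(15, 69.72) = 69.72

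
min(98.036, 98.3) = 98.036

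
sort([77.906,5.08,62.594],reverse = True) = [77.906,62.594,5.08]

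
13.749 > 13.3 True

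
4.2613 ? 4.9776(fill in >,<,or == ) <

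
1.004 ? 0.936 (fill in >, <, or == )>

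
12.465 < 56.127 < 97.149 True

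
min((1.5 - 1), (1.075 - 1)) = 0.075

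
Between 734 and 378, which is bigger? 734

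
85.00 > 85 False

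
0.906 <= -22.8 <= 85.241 False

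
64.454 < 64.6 True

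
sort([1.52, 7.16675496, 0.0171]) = [0.0171, 1.52, 7.16675496]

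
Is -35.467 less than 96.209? Yes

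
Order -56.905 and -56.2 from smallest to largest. -56.905, -56.2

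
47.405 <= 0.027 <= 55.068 False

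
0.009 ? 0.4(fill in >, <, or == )<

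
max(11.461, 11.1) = 11.461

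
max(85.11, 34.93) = 85.11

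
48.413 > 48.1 True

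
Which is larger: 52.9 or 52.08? 52.9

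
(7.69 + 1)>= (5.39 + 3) True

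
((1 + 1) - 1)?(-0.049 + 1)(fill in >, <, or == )>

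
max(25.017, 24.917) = 25.017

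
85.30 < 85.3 False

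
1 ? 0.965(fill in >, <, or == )>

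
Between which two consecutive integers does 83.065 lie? 83 and 84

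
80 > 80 False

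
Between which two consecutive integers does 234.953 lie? 234 and 235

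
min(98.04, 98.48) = 98.04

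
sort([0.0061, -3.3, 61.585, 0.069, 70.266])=[-3.3, 0.0061, 0.069, 61.585, 70.266]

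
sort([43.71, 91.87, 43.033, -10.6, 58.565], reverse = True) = [91.87, 58.565, 43.71, 43.033, -10.6]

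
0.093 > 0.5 False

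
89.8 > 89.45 True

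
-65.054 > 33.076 False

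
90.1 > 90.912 False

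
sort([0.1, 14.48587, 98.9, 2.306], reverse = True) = [98.9, 14.48587, 2.306, 0.1]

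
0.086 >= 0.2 False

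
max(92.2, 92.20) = 92.20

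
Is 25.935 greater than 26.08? No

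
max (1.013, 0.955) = 1.013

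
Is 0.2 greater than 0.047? Yes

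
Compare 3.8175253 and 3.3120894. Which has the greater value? 3.8175253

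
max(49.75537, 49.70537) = 49.75537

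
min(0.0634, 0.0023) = 0.0023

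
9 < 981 True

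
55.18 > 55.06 True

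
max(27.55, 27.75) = 27.75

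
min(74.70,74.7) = 74.70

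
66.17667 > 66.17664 True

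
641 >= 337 True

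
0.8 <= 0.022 False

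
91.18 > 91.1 True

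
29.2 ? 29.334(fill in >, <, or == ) <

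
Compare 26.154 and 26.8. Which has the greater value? 26.8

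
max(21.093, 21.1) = 21.1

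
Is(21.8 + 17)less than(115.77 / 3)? No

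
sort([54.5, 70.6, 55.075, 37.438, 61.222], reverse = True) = [70.6, 61.222, 55.075, 54.5, 37.438]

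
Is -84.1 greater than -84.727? Yes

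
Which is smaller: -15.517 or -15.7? -15.7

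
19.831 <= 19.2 False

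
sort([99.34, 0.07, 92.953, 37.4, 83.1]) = [0.07, 37.4, 83.1, 92.953, 99.34]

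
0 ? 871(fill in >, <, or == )<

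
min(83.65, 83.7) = 83.65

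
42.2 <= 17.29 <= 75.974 False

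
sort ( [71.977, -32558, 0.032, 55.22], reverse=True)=[71.977, 55.22, 0.032, -32558]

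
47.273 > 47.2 True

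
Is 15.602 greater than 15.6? Yes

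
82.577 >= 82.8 False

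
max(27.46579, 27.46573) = 27.46579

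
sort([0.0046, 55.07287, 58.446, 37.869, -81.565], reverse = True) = [58.446, 55.07287, 37.869, 0.0046, -81.565]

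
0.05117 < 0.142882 True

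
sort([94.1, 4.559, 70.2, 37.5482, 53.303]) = [4.559, 37.5482, 53.303, 70.2, 94.1]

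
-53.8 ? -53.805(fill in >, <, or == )>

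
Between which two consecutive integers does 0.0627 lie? 0 and 1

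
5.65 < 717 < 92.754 False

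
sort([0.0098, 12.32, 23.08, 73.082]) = [0.0098, 12.32, 23.08, 73.082]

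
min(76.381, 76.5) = 76.381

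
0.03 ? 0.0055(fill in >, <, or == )>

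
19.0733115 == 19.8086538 False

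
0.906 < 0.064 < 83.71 False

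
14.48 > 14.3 True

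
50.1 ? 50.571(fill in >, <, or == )<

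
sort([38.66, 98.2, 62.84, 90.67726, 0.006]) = [0.006, 38.66, 62.84, 90.67726, 98.2]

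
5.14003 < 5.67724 True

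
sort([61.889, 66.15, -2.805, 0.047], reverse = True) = [66.15, 61.889, 0.047, -2.805]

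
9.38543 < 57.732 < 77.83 True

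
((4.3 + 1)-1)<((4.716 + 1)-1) True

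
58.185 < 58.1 False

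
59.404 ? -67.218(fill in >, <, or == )>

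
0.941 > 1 False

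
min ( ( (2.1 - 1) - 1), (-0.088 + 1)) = 0.1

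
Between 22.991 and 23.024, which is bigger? 23.024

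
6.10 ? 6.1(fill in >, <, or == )==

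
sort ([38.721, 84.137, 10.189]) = [10.189, 38.721, 84.137]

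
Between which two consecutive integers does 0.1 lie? 0 and 1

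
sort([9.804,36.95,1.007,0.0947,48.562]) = [0.0947,1.007,9.804,36.95,48.562]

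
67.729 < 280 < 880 True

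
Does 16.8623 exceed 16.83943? Yes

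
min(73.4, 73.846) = 73.4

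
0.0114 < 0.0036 False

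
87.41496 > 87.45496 False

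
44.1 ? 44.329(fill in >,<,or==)<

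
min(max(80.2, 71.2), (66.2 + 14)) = 80.2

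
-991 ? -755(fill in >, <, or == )<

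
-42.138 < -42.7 False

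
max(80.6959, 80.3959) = 80.6959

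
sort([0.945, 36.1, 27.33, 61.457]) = [0.945, 27.33, 36.1, 61.457]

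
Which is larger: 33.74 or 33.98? 33.98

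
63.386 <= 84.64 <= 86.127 True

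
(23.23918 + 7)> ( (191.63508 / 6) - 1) False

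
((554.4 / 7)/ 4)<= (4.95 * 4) True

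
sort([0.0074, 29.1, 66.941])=[0.0074, 29.1, 66.941]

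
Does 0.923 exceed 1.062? No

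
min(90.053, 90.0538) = 90.053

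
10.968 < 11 True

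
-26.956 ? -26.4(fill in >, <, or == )<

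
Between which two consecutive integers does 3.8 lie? 3 and 4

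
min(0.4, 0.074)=0.074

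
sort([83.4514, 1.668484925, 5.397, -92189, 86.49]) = [-92189, 1.668484925, 5.397, 83.4514, 86.49]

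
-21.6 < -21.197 True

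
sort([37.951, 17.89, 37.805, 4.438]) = [4.438, 17.89, 37.805, 37.951]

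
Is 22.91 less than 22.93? Yes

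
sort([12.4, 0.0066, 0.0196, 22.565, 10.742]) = [0.0066, 0.0196, 10.742, 12.4, 22.565]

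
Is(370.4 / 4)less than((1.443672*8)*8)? No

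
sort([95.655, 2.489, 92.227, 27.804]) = [2.489, 27.804, 92.227, 95.655]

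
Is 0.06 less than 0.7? Yes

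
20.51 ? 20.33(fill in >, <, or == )>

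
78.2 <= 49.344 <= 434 False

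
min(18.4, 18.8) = 18.4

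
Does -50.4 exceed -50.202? No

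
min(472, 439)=439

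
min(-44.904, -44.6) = -44.904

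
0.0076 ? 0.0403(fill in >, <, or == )<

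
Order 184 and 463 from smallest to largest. 184, 463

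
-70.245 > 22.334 False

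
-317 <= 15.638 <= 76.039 True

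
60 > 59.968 True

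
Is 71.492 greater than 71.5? No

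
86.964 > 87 False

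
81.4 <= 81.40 True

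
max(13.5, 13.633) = 13.633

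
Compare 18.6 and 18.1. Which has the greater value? 18.6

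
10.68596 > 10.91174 False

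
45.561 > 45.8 False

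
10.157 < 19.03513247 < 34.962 True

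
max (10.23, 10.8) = 10.8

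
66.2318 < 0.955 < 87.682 False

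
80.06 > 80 True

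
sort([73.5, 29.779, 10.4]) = [10.4, 29.779, 73.5]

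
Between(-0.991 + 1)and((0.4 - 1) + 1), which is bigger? ((0.4 - 1) + 1)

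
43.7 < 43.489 False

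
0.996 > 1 False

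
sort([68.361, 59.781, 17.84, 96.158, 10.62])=[10.62, 17.84, 59.781, 68.361, 96.158]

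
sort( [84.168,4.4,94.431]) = [4.4,84.168,94.431]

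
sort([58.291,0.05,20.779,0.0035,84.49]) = [0.0035,0.05,20.779,58.291,84.49]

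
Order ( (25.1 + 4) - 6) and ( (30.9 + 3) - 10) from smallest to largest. ( (25.1 + 4) - 6), ( (30.9 + 3) - 10)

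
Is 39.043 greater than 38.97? Yes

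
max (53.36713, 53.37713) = 53.37713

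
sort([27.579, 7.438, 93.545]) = [7.438, 27.579, 93.545]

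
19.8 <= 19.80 True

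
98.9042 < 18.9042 False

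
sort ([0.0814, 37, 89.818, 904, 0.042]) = [0.042, 0.0814, 37, 89.818, 904]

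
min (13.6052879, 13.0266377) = 13.0266377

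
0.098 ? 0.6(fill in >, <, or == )<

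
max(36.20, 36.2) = 36.2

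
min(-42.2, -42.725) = -42.725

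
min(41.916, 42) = 41.916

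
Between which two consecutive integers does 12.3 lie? 12 and 13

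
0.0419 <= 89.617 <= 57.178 False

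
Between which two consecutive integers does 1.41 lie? 1 and 2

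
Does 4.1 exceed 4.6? No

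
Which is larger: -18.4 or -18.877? -18.4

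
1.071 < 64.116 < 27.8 False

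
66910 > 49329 True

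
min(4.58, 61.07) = 4.58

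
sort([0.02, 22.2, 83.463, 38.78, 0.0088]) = [0.0088, 0.02, 22.2, 38.78, 83.463]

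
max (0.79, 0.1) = 0.79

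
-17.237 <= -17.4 False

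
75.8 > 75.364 True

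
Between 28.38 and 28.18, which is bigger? 28.38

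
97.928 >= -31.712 True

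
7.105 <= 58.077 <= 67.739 True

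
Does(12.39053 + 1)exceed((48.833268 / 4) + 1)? Yes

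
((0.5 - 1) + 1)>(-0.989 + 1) True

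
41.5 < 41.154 False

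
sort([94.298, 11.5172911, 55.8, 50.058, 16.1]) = [11.5172911, 16.1, 50.058, 55.8, 94.298]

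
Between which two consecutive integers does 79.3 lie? 79 and 80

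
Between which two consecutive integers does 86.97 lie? 86 and 87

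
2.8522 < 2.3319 False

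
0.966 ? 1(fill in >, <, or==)<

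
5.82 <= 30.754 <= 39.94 True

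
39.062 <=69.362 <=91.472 True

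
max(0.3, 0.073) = 0.3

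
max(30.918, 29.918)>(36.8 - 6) True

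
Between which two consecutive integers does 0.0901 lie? 0 and 1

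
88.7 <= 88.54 False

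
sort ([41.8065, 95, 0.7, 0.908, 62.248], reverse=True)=[95, 62.248, 41.8065, 0.908, 0.7]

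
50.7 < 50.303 False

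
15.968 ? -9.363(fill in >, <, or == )>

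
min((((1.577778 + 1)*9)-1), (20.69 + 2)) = 22.200002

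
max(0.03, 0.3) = 0.3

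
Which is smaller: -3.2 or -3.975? -3.975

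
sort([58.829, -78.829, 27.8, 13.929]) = [-78.829, 13.929, 27.8, 58.829]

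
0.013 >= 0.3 False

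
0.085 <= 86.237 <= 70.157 False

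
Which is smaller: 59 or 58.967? 58.967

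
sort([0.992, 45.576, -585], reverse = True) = [45.576, 0.992, -585]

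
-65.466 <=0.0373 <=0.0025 False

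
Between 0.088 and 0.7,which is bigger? 0.7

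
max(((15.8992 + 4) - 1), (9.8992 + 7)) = 18.8992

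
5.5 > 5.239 True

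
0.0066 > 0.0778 False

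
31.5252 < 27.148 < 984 False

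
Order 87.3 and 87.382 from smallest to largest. 87.3, 87.382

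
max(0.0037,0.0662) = 0.0662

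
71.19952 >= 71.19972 False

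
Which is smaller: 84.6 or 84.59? 84.59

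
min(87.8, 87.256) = 87.256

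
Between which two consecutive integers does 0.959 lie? 0 and 1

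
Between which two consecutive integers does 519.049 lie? 519 and 520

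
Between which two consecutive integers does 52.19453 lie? 52 and 53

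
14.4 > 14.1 True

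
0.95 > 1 False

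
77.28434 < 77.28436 True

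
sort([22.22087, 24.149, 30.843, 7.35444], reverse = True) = [30.843, 24.149, 22.22087, 7.35444]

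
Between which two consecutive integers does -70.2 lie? -71 and -70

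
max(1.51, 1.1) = 1.51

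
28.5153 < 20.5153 False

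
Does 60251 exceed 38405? Yes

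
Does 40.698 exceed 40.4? Yes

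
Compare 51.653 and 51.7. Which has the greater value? 51.7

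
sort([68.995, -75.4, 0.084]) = [-75.4, 0.084, 68.995]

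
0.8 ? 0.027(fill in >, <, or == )>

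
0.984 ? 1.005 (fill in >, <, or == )<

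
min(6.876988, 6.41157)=6.41157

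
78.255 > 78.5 False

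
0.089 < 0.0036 False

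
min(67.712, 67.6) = 67.6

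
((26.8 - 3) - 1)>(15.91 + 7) False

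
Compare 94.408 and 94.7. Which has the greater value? 94.7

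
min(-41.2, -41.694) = -41.694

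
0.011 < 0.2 True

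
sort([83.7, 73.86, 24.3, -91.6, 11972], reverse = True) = [11972, 83.7, 73.86, 24.3, -91.6]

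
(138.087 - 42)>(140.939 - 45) True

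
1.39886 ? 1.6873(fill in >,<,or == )<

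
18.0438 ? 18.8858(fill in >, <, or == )<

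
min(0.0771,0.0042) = 0.0042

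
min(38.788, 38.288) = 38.288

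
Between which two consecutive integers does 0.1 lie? 0 and 1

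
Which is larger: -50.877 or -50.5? -50.5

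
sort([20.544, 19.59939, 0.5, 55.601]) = [0.5, 19.59939, 20.544, 55.601]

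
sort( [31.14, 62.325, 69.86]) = [31.14, 62.325, 69.86]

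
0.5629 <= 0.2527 False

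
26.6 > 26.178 True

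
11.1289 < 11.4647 True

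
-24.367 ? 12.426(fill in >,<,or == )<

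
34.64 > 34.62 True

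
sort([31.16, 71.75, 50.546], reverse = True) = [71.75, 50.546, 31.16]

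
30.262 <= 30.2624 True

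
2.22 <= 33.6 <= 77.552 True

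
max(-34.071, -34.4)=-34.071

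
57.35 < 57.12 False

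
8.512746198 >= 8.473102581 True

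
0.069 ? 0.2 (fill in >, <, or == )<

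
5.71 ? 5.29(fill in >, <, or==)>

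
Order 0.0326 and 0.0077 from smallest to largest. 0.0077, 0.0326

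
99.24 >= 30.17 True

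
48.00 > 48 False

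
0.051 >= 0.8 False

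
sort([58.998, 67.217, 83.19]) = [58.998, 67.217, 83.19]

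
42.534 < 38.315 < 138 False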